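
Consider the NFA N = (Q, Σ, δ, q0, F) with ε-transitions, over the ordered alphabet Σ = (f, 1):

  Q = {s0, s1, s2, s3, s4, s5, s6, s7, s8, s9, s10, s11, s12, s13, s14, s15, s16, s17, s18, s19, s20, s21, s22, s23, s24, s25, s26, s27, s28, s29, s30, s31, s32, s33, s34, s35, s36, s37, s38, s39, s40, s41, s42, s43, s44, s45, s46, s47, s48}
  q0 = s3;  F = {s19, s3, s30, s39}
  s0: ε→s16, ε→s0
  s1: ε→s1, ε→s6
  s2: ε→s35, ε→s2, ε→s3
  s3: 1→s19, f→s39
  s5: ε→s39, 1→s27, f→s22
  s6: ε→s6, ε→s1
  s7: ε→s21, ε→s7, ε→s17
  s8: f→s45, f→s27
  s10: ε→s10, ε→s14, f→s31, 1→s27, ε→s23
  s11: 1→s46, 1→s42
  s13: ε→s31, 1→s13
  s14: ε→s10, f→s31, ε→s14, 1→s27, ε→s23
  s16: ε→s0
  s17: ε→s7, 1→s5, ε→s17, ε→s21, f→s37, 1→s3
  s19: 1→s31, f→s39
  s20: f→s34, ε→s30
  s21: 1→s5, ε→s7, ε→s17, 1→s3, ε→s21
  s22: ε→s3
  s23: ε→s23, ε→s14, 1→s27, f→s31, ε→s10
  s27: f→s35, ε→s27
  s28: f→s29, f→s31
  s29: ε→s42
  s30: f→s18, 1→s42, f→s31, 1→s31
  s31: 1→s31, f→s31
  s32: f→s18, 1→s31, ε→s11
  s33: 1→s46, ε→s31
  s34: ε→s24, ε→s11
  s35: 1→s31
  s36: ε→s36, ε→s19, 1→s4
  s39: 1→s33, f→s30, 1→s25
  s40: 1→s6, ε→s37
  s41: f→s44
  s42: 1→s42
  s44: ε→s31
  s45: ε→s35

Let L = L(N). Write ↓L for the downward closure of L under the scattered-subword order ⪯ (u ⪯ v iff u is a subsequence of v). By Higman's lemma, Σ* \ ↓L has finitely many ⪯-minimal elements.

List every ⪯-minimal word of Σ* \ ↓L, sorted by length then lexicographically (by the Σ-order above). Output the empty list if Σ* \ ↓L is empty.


A = [f1, 11, fff].

|Q|=49, |F|=4, |δ|=86 (43 ε).
min D↑ (5 st, q0=0, F={4}): 0:f→1,1→2 1:f→3,1→4 2:f→1,1→4 3:f→4,1→4 4:f→4,1→4 [Hopcroft].
'f1': run [10, 8, 5] end={s25,s31,s33,s42,s46} ∉↓L; 2/2 single-dels accept.
'11': run [10, 9, 5] end={s25,s31,s33,s42,s46} rej; 2/2 del acc.
'fff': |S_i|=[10, 8, 4, 2] end={s18,s31} rej; 3/3 single-dels accept.
3 obstructions.


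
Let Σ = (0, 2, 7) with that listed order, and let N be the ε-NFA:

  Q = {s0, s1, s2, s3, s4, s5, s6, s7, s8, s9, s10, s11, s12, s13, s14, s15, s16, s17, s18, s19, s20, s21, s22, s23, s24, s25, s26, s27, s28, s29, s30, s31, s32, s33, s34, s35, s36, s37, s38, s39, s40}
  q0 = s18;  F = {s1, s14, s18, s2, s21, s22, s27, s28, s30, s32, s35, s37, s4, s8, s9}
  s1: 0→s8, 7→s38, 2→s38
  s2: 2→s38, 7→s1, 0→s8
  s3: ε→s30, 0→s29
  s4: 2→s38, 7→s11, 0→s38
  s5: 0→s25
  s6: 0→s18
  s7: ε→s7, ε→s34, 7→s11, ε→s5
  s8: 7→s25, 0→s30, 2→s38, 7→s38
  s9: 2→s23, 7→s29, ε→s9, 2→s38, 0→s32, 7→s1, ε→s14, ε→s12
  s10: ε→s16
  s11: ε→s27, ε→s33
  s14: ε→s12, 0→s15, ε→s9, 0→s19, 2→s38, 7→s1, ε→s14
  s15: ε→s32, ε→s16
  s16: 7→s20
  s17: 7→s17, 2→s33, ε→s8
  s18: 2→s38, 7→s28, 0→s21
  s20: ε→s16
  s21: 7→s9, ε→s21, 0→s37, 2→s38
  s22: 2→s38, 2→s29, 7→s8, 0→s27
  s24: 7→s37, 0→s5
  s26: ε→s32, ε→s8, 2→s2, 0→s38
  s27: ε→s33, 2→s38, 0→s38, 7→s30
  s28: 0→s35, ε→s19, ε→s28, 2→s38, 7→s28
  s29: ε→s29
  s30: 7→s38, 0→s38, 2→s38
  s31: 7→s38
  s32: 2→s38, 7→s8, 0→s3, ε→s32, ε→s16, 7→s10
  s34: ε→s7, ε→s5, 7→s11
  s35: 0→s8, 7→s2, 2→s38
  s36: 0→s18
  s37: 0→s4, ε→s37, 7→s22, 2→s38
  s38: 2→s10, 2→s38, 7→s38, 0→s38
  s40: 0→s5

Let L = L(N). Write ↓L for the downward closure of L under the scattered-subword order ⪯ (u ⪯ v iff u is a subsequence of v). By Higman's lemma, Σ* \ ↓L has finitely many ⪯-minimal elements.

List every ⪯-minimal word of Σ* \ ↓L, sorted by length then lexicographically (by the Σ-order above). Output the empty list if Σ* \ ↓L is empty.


A = [2, 0000, 0777, 7007].

|Q|=41, |F|=15, |δ|=99 (29 ε).
min D↑ (15 st, q0=0, F={2}): 0:0→1,2→2,7→3 1:0→4,2→2,7→5 2:0→2,2→2,7→2 3:0→6,2→2,7→3 4:0→7,2→2,7→8 5:0→9,2→2,7→10 6:0→11,2→2,7→12 7:0→2,2→2,7→13 8:0→13,2→2,7→11 9:0→14,2→2,7→11 10:0→11,2→2,7→2 11:0→14,2→2,7→2 12:0→11,2→2,7→10 13:0→2,2→2,7→14 14:0→2,2→2,7→2 [Hopcroft].
'2': run [28, 6] end={s10,s16,s20,s23,s29,s38} rej; 1/1 single-dels accept.
'0000': run [28, 26, 18, 11, 5] end={s10,s16,s20,s29,s38} rej; 4/4 del acc.
'0777': |S_i|=[28, 26, 22, 9, 5] end={s10,s16,s20,s25,s38} ∉↓L; 4/4 del acc.
'7007': run [28, 24, 17, 9, 5] end={s10,s16,s20,s25,s38} ∉↓L; 4/4 single-dels accept.
4 obstructions.


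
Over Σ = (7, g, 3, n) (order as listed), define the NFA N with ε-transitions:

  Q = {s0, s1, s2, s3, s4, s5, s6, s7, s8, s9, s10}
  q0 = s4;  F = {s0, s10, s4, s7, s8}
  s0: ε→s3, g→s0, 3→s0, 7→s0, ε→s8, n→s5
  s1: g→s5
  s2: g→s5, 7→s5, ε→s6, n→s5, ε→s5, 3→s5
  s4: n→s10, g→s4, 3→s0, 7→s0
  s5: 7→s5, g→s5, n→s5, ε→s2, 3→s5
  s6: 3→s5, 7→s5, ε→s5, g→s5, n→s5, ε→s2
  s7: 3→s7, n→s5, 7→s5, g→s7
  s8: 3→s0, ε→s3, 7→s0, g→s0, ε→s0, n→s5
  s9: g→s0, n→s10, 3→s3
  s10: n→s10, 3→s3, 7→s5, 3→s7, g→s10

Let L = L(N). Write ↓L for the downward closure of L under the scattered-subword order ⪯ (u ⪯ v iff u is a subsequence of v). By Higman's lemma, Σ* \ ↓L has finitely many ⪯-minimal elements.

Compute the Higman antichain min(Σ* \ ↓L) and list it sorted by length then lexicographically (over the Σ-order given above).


min(Σ*\↓L) = [7n, 3n, n7].

|Q|=11, |F|=5, |δ|=46 (9 ε).
min D↑ (5 st, q0=0, F={3}): 0:7→1,g→0,3→1,n→2 1:7→1,g→1,3→1,n→3 2:7→3,g→2,3→4,n→2 3:7→3,g→3,3→3,n→3 4:7→3,g→4,3→4,n→3 (ε-aug+det+¬).
'7n': N↓-sim [9, 6, 3] end={s2,s5,s6} ∉↓L; 2/2 deletions ∈↓L.
'3n': |S_i|=[9, 7, 3] end={s2,s5,s6} — reject; 2/2 single-dels accept.
'n7': |S_i|=[9, 6, 3] end={s2,s5,s6} rej; 2/2 del acc.
3 minimals (antichain).


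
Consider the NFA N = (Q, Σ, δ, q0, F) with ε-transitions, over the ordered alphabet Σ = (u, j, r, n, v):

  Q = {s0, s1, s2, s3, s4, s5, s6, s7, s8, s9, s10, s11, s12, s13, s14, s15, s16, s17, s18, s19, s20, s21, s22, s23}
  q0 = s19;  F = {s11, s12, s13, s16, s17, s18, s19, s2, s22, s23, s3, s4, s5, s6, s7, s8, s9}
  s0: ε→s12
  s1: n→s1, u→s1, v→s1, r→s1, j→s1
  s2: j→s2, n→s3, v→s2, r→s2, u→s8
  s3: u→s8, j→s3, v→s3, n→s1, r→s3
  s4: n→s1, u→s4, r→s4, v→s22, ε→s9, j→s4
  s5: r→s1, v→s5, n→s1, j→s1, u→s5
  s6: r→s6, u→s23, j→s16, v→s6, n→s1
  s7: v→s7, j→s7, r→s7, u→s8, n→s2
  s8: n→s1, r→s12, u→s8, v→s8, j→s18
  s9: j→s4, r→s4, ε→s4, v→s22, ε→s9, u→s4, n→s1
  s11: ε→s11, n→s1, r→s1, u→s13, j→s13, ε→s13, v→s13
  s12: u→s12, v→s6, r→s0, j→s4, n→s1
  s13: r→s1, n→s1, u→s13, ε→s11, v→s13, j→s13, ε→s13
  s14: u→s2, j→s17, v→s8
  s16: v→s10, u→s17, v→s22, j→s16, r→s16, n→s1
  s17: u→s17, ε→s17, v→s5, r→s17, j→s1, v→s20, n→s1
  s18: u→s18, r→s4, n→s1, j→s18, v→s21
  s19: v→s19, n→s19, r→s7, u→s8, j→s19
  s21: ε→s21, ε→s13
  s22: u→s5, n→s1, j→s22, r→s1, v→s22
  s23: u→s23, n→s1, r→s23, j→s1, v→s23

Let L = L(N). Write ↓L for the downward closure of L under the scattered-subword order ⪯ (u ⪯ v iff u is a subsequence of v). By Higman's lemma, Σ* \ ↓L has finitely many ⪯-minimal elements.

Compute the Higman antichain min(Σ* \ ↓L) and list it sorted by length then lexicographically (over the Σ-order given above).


|Q|=24, |F|=17, |δ|=106 (11 ε).
min D↑ (16 st, q0=0, F={5}): 0:u→1,j→0,r→2,n→0,v→0 1:u→1,j→3,r→4,n→5,v→1 2:u→1,j→2,r→2,n→6,v→2 3:u→3,j→3,r→7,n→5,v→8 4:u→4,j→7,r→4,n→5,v→9 5:u→5,j→5,r→5,n→5,v→5 6:u→1,j→6,r→6,n→10,v→6 7:u→7,j→7,r→7,n→5,v→11 8:u→8,j→8,r→5,n→5,v→8 9:u→12,j→13,r→9,n→5,v→9 10:u→1,j→10,r→10,n→5,v→10 11:u→14,j→11,r→5,n→5,v→11 12:u→12,j→5,r→12,n→5,v→12 13:u→15,j→13,r→13,n→5,v→11 14:u→14,j→5,r→5,n→5,v→14 15:u→15,j→5,r→15,n→5,v→14 [Hopcroft].
'un': |S_i|=[22, 18, 1] end={s1} rej; 2/2 single-dels accept.
'ujvr': N↓-sim [22, 18, 13, 8, 1] end={s1} rej; 4/4 deletions ∈↓L.
'rnnn': N↓-sim [22, 21, 20, 19, 1] end={s1} rej; 4/4 del acc.
'urvuj': run [22, 18, 13, 9, 5, 1] end={s1} — reject; 5/5 deletions ∈↓L.
4 obstructions.

A = [un, ujvr, rnnn, urvuj].


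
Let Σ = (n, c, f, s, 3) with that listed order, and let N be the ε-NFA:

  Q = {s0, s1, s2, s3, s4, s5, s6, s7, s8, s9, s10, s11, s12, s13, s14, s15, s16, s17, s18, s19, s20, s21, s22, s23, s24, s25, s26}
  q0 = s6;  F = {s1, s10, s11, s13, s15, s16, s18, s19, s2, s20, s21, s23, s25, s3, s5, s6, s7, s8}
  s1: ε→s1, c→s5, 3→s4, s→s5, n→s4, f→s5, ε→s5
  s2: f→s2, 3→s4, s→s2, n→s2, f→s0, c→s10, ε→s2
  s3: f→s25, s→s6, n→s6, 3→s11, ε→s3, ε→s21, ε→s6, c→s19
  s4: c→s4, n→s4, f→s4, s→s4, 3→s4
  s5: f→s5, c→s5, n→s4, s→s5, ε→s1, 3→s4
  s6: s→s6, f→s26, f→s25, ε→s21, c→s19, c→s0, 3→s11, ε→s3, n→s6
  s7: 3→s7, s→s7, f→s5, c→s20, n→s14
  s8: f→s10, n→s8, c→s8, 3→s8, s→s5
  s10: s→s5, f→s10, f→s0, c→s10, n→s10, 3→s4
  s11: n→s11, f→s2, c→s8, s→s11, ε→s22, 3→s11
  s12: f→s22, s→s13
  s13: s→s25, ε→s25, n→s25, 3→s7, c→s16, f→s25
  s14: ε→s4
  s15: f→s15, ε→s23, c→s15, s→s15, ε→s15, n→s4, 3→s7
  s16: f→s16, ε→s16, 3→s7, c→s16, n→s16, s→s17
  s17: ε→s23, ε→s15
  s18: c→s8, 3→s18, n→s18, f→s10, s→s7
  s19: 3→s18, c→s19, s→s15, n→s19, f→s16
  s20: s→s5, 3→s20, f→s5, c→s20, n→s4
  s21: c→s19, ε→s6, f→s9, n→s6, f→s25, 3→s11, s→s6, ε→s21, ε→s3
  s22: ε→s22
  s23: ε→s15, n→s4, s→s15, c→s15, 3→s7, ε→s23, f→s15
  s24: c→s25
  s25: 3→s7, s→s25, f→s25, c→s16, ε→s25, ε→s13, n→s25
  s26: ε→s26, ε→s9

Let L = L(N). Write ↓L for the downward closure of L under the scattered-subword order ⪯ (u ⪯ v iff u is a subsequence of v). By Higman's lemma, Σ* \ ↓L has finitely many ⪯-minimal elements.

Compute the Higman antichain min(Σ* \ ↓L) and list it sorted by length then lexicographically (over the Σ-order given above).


Antichain: [csn, f3n, 3f3, 3cs3].

|Q|=27, |F|=18, |δ|=130 (27 ε).
min D↑ (14 st, q0=0, F={10}): 0:n→0,c→1,f→2,s→0,3→3 1:n→1,c→1,f→4,s→5,3→6 2:n→2,c→4,f→2,s→2,3→7 3:n→3,c→8,f→9,s→3,3→3 4:n→4,c→4,f→4,s→5,3→7 5:n→10,c→5,f→5,s→5,3→7 6:n→6,c→8,f→11,s→7,3→6 7:n→10,c→12,f→13,s→7,3→7 8:n→8,c→8,f→11,s→13,3→8 9:n→9,c→11,f→9,s→9,3→10 10:n→10,c→10,f→10,s→10,3→10 11:n→11,c→11,f→11,s→13,3→10 12:n→10,c→12,f→13,s→13,3→12 13:n→10,c→13,f→13,s→13,3→10 (ε-aug+det+¬).
'csn': N↓-sim [25, 15, 9, 2] end={s14,s4} — reject; 3/3 del acc.
'f3n': N↓-sim [25, 17, 6, 2] end={s14,s4} ∉↓L; 3/3 single-dels accept.
'3f3': run [25, 13, 6, 1] end={s4} ∉↓L; 3/3 del acc.
'3cs3': N↓-sim [25, 13, 7, 3, 1] end={s4} ∉↓L; 4/4 deletions ∈↓L.
4 minimals (antichain).


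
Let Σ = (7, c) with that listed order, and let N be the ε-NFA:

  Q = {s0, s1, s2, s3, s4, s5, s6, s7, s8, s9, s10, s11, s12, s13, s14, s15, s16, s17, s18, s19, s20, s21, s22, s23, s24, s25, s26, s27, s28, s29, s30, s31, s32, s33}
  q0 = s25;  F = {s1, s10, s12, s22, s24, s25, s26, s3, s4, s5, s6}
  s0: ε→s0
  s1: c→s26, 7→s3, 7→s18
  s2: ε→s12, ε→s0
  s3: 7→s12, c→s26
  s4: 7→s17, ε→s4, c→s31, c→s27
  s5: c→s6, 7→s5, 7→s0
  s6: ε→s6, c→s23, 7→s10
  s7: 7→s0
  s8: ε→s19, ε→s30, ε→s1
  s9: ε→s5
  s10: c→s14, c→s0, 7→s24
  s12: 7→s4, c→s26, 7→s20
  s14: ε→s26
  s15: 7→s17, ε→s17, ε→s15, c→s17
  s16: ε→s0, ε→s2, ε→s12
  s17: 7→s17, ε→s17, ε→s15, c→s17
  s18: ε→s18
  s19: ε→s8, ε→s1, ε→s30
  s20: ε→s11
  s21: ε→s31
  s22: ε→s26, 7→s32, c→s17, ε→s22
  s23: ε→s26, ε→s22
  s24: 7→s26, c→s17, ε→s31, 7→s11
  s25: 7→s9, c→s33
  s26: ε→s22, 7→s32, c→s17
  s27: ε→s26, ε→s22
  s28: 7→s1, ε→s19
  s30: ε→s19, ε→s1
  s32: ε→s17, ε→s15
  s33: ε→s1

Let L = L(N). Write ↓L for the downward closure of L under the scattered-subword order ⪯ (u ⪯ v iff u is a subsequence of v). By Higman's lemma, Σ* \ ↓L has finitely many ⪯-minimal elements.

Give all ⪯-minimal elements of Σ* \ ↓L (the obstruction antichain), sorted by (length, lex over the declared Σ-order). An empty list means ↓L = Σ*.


|Q|=34, |F|=11, |δ|=71 (37 ε).
min D↑ (11 st, q0=0, F={8}): 0:7→1,c→2 1:7→1,c→3 2:7→4,c→5 3:7→6,c→5 4:7→7,c→5 5:7→8,c→8 6:7→9,c→5 7:7→10,c→5 8:7→8,c→8 9:7→5,c→8 10:7→8,c→5 [Hopcroft].
'cc7': N↓-sim [24, 21, 10, 3] end={s15,s17,s32} ∉↓L; 3/3 del acc.
'ccc': N↓-sim [24, 21, 10, 2] end={s15,s17} ∉↓L; 3/3 single-dels accept.
'7c77c': N↓-sim [24, 21, 14, 11, 8, 2] end={s15,s17} ∉↓L; 5/5 deletions ∈↓L.
'c7777': run [24, 21, 17, 12, 10, 3] end={s15,s17,s32} rej; 5/5 single-dels accept.
4 obstructions.

min(Σ*\↓L) = [cc7, ccc, 7c77c, c7777].


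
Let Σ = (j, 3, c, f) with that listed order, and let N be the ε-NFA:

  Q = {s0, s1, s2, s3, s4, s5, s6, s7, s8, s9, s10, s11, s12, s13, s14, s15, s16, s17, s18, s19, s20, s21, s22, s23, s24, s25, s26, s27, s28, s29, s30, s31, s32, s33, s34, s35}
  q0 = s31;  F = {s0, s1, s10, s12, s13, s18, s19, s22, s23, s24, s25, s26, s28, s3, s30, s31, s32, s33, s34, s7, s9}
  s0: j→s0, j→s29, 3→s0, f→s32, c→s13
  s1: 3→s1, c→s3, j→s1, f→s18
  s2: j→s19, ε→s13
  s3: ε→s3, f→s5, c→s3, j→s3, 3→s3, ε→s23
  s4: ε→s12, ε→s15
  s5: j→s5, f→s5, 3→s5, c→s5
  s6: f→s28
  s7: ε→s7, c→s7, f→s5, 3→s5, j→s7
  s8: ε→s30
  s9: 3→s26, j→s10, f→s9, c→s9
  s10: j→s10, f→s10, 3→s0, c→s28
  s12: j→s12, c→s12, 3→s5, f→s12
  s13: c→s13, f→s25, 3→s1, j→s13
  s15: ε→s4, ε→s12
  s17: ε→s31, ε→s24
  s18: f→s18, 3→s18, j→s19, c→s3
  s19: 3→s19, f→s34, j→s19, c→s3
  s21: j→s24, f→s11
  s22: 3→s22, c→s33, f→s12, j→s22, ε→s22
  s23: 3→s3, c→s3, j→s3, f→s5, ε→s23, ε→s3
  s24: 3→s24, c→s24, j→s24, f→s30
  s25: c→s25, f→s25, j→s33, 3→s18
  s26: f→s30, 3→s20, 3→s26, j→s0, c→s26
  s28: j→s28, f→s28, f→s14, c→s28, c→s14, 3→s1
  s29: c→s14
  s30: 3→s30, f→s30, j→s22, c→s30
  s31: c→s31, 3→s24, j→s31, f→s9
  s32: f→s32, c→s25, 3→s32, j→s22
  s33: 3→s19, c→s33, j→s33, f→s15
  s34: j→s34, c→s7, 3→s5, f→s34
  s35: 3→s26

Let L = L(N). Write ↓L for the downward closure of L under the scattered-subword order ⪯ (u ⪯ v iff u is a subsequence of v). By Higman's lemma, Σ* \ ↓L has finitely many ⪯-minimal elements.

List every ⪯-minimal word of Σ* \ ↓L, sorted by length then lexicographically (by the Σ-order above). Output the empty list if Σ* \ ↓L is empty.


Antichain: [3fjf3, fjc3cf].

|Q|=36, |F|=21, |δ|=112 (14 ε).
min D↑ (21 st, q0=0, F={15}): 0:j→0,3→1,c→0,f→2 1:j→1,3→1,c→1,f→3 2:j→4,3→5,c→2,f→2 3:j→6,3→3,c→3,f→3 4:j→4,3→7,c→8,f→4 5:j→7,3→5,c→5,f→3 6:j→6,3→6,c→9,f→10 7:j→7,3→7,c→11,f→12 8:j→8,3→13,c→8,f→8 9:j→9,3→14,c→9,f→10 10:j→10,3→15,c→10,f→10 11:j→11,3→13,c→11,f→16 12:j→6,3→12,c→16,f→12 13:j→13,3→13,c→17,f→18 14:j→14,3→14,c→17,f→19 15:j→15,3→15,c→15,f→15 16:j→9,3→18,c→16,f→16 17:j→17,3→17,c→17,f→15 18:j→14,3→18,c→17,f→18 19:j→19,3→15,c→20,f→19 20:j→20,3→15,c→20,f→15 (ε-aug+det+¬).
'3fjf3': run [27, 23, 15, 11, 6, 1] end={s5} ∉↓L; 5/5 single-dels accept.
'fjc3cf': N↓-sim [27, 25, 21, 16, 8, 4, 1] end={s5} rej; 6/6 deletions ∈↓L.
2 minimals (antichain).


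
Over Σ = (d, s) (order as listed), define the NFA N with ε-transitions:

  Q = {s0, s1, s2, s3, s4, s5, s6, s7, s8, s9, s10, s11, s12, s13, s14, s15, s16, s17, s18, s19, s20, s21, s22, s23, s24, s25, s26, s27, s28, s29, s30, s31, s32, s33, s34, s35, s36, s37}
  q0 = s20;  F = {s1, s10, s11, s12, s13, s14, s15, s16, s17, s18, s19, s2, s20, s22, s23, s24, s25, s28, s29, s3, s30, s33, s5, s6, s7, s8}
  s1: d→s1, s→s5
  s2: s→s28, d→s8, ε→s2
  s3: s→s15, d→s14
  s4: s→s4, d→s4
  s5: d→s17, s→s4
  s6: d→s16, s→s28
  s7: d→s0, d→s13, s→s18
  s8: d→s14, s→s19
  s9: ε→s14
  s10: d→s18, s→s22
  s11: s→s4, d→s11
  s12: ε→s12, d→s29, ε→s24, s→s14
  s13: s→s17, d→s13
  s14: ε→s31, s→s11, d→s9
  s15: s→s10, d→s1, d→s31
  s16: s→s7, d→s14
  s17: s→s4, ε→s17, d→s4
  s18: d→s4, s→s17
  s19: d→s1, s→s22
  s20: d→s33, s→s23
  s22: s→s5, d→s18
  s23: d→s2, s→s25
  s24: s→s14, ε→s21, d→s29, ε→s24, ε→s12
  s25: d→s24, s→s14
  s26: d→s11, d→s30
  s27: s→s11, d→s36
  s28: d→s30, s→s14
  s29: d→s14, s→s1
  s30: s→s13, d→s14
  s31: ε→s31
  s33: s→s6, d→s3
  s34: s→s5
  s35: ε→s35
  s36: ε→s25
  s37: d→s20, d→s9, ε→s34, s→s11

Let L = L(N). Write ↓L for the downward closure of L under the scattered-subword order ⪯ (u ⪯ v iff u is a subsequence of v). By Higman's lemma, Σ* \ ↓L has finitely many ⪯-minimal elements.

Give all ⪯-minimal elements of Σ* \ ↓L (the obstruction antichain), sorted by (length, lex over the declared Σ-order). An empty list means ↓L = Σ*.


|Q|=38, |F|=26, |δ|=77 (13 ε).
min D↑ (26 st, q0=0, F={20}): 0:d→1,s→2 1:d→3,s→4 2:d→5,s→6 3:d→7,s→8 4:d→9,s→10 5:d→11,s→10 6:d→12,s→7 7:d→7,s→13 8:d→14,s→15 9:d→7,s→16 10:d→17,s→7 11:d→7,s→18 12:d→19,s→7 13:d→13,s→20 14:d→14,s→21 15:d→22,s→23 16:d→24,s→22 17:d→7,s→24 18:d→14,s→23 19:d→7,s→14 20:d→20,s→20 21:d→25,s→20 22:d→20,s→25 23:d→22,s→21 24:d→24,s→25 25:d→20,s→20 [Hopcroft].
'dddss': |S_i|=[31, 28, 21, 11, 4, 1] end={s4} ∉↓L; 5/5 deletions ∈↓L.
'sssss': |S_i|=[31, 28, 22, 11, 4, 1] end={s4} — reject; 5/5 del acc.
'ddssdd': N↓-sim [31, 28, 21, 14, 6, 3, 1] end={s4} ∉↓L; 6/6 single-dels accept.
'dsdssd': |S_i|=[31, 28, 20, 14, 8, 3, 1] end={s4} ∉↓L; 6/6 single-dels accept.
4 minimals (antichain).

A = [dddss, sssss, ddssdd, dsdssd].


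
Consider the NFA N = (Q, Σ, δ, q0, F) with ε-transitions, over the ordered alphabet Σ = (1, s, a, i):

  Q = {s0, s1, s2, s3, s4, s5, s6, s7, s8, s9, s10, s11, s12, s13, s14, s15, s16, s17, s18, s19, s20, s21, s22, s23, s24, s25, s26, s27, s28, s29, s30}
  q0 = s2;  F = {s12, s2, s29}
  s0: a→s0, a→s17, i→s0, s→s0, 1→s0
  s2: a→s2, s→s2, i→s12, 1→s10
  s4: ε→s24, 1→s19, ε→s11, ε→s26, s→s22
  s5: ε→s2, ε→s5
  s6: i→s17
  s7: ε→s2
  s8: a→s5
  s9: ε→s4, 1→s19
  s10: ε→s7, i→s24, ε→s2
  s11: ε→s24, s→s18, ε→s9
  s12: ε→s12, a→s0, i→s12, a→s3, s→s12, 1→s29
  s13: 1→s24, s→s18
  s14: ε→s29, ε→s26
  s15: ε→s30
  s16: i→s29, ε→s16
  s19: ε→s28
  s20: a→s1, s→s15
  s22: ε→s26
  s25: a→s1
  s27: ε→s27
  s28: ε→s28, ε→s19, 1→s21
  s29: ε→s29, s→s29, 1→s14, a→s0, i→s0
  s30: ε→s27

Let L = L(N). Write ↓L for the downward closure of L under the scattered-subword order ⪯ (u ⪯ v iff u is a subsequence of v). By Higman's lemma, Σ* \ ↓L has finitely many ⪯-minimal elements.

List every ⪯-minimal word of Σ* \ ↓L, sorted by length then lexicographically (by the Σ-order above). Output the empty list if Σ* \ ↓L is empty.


min(Σ*\↓L) = [ia, i1i].

|Q|=31, |F|=3, |δ|=55 (23 ε).
min D↑ (4 st, q0=0, F={3}): 0:1→0,s→0,a→0,i→1 1:1→2,s→1,a→3,i→1 2:1→2,s→2,a→3,i→3 3:1→3,s→3,a→3,i→3.
'ia': N↓-sim [11, 8, 3] end={s0,s17,s3} ∉↓L; 2/2 single-dels accept.
'i1i': |S_i|=[11, 8, 5, 2] end={s0,s17} ∉↓L; 3/3 deletions ∈↓L.
2 obstructions.


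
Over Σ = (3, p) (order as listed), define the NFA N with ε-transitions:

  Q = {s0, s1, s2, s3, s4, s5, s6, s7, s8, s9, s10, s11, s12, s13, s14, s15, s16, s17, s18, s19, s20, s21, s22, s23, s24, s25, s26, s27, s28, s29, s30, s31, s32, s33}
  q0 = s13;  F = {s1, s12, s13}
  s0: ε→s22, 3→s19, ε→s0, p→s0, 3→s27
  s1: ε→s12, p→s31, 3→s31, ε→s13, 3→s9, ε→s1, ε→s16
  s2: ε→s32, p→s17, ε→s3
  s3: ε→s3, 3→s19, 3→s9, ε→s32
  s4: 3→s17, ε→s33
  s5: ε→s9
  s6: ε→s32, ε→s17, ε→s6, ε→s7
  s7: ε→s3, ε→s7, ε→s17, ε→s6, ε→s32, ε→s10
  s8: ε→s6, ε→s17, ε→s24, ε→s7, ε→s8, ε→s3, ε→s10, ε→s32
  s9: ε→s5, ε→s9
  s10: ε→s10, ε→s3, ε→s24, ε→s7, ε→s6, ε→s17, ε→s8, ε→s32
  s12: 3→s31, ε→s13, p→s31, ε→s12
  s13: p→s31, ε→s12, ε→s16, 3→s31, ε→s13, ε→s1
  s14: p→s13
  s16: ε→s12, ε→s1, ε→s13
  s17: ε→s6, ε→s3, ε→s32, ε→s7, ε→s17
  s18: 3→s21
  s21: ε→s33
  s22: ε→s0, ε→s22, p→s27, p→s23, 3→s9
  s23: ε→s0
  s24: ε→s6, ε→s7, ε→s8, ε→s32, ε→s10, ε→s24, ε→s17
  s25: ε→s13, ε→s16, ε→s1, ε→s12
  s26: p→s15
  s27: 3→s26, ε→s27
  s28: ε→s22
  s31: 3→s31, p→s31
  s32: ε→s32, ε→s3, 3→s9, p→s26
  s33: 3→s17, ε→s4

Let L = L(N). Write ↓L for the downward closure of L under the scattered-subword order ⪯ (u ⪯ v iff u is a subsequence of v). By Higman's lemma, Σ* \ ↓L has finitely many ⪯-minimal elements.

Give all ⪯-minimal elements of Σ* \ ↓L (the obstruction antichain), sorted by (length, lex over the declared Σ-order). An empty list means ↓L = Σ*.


A = [3, p].

|Q|=34, |F|=3, |δ|=100 (74 ε).
min D↑ (2 st, q0=0, F={1}): 0:3→1,p→1 1:3→1,p→1.
'3': run [7, 3] end={s31,s5,s9} ∉↓L; 1/1 single-dels accept.
'p': N↓-sim [7, 1] end={s31} ∉↓L; 1/1 deletions ∈↓L.
2 obstructions.


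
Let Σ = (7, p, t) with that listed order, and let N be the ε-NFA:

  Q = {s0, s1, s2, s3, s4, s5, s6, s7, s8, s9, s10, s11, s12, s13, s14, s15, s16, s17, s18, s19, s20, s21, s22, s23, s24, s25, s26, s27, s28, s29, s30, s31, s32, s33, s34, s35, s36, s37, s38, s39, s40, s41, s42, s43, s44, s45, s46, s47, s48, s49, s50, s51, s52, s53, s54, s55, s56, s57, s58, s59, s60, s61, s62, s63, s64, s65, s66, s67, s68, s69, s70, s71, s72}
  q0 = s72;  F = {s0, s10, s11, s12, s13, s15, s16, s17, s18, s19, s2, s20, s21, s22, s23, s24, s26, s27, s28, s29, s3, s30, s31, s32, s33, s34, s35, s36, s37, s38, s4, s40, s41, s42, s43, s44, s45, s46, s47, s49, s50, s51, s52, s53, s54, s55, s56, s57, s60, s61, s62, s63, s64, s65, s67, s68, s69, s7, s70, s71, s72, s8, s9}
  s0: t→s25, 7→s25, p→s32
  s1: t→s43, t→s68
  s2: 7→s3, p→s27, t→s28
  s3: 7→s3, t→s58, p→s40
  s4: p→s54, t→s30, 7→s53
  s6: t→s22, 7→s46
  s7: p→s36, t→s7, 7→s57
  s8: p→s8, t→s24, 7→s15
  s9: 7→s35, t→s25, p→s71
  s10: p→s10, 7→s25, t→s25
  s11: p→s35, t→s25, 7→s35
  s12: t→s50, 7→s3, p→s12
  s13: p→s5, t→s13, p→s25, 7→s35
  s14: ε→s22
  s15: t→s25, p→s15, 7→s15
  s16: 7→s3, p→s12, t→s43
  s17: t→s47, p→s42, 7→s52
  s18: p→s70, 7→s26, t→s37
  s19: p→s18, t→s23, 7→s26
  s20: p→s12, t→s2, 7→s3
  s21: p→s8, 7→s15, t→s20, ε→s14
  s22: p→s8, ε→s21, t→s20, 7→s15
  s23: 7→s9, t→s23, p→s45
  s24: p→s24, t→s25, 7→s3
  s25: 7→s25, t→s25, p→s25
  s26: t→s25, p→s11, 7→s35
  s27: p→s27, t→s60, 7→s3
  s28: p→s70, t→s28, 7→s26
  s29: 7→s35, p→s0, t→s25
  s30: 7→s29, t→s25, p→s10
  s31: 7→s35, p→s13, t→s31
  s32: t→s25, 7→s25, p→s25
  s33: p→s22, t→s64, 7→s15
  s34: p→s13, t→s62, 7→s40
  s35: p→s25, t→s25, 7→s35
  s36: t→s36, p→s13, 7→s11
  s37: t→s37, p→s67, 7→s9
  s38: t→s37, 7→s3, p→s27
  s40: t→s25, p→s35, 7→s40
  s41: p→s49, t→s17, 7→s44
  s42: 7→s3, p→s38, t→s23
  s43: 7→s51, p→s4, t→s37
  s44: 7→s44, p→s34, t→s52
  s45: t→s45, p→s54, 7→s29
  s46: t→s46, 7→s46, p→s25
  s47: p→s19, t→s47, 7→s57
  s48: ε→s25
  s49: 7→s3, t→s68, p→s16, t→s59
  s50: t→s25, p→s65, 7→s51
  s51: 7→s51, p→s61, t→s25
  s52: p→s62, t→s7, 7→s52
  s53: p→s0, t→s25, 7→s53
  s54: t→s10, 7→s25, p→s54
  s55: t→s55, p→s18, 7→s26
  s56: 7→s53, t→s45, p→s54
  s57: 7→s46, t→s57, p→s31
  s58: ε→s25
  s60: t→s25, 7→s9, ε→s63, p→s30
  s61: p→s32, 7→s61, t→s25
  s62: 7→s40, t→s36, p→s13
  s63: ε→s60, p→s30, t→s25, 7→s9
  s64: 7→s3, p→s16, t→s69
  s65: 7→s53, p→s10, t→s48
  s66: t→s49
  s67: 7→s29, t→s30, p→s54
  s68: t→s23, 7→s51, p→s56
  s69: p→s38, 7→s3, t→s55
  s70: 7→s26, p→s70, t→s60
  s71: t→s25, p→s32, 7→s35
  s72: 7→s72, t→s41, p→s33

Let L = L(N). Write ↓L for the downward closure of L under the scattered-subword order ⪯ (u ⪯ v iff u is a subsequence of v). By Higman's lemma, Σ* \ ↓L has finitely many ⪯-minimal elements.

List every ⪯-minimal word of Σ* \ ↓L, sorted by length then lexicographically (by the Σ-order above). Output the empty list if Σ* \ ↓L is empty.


min(Σ*\↓L) = [p7t, ppptt, t7ppp, tptpp7, ttt77p].

|Q|=73, |F|=63, |δ|=206 (7 ε).
min D↑ (62 st, q0=0, F={9}): 0:7→0,p→1,t→2 1:7→3,p→4,t→5 2:7→6,p→7,t→8 3:7→3,p→3,t→9 4:7→3,p→10,t→11 5:7→12,p→13,t→14 6:7→6,p→15,t→16 7:7→12,p→13,t→17 8:7→16,p→18,t→19 9:7→9,p→9,t→9 10:7→3,p→10,t→20 11:7→12,p→21,t→22 12:7→12,p→23,t→9 13:7→12,p→21,t→24 14:7→12,p→25,t→26 15:7→23,p→27,t→28 16:7→16,p→28,t→29 17:7→30,p→31,t→32 18:7→12,p→25,t→32 19:7→33,p→34,t→19 20:7→12,p→20,t→9 21:7→12,p→21,t→35 22:7→12,p→36,t→37 23:7→23,p→38,t→9 24:7→30,p→39,t→40 25:7→12,p→36,t→40 26:7→41,p→42,t→26 27:7→38,p→9,t→27 28:7→23,p→27,t→43 29:7→33,p→43,t→29 30:7→30,p→44,t→9 31:7→45,p→46,t→47 32:7→48,p→47,t→32 33:7→49,p→50,t→33 34:7→41,p→42,t→32 35:7→30,p→51,t→9 36:7→12,p→36,t→52 37:7→41,p→53,t→37 38:7→38,p→9,t→9 39:7→45,p→46,t→54 40:7→48,p→55,t→40 41:7→38,p→56,t→9 42:7→41,p→53,t→40 43:7→56,p→27,t→43 44:7→44,p→57,t→9 45:7→45,p→58,t→9 46:7→9,p→46,t→59 47:7→60,p→46,t→47 48:7→38,p→61,t→9 49:7→49,p→9,t→49 50:7→38,p→27,t→50 51:7→45,p→59,t→9 52:7→48,p→54,t→9 53:7→41,p→53,t→52 54:7→60,p→59,t→9 55:7→60,p→46,t→54 56:7→38,p→38,t→9 57:7→9,p→9,t→9 58:7→9,p→57,t→9 59:7→9,p→59,t→9 60:7→38,p→58,t→9 61:7→38,p→57,t→9 (ε-aug+det+¬).
'p7t': run [69, 60, 16, 2] end={s25,s58} ∉↓L; 3/3 del acc.
'ppptt': N↓-sim [69, 60, 46, 32, 21, 3] end={s25,s48,s58} — reject; 5/5 del acc.
't7ppp': run [69, 62, 26, 14, 5, 2] end={s25,s5} — reject; 5/5 single-dels accept.
'tptpp7': N↓-sim [69, 62, 48, 35, 19, 6, 1] end={s25} — reject; 6/6 single-dels accept.
'ttt77p': N↓-sim [69, 62, 53, 33, 14, 3, 1] end={s25} ∉↓L; 6/6 deletions ∈↓L.
5 minimals (antichain).


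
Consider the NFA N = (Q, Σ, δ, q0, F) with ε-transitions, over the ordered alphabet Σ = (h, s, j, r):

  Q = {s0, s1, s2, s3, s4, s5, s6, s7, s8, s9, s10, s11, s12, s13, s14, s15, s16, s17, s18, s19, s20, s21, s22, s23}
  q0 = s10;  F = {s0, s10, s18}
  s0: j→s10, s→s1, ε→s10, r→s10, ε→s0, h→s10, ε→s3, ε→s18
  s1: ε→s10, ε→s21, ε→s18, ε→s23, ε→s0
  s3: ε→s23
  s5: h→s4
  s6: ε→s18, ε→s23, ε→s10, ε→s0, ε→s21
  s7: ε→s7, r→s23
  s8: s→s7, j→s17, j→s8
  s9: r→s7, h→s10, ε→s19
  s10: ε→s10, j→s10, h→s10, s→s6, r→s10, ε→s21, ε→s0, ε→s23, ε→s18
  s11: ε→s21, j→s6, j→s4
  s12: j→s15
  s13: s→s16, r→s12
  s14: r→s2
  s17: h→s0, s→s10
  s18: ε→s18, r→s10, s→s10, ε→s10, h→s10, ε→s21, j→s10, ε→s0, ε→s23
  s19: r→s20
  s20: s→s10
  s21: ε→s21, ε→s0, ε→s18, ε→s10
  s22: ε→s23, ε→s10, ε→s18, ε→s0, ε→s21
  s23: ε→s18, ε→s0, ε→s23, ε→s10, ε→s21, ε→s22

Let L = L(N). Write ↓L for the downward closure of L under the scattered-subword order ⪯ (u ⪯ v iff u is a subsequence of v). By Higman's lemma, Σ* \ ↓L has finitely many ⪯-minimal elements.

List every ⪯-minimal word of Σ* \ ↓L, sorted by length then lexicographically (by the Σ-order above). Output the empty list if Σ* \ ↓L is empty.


|Q|=24, |F|=3, |δ|=72 (43 ε).
min D↑ (1 st, q0=0, F={}): 0:h→0,s→0,j→0,r→0 (ε-aug+det+¬).
L(D↑) = ∅ ⇒ ↓L = Σ*.

Antichain: [].


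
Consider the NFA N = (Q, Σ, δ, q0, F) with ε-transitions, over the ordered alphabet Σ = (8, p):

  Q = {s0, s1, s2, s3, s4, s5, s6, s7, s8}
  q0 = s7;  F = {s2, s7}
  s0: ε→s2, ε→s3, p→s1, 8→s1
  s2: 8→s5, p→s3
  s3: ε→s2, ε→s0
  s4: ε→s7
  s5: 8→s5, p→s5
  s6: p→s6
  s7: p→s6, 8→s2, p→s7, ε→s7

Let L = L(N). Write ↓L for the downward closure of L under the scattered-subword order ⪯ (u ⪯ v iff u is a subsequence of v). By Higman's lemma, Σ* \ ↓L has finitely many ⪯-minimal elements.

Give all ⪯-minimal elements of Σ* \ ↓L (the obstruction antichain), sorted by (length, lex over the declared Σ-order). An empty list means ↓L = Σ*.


Antichain: [88].

|Q|=9, |F|=2, |δ|=16 (6 ε).
min D↑ (3 st, q0=0, F={2}): 0:8→1,p→0 1:8→2,p→1 2:8→2,p→2 (ε-aug+det+¬).
'88': |S_i|=[7, 5, 2] end={s1,s5} — reject; 2/2 single-dels accept.
1 words, ⪯-incomp.


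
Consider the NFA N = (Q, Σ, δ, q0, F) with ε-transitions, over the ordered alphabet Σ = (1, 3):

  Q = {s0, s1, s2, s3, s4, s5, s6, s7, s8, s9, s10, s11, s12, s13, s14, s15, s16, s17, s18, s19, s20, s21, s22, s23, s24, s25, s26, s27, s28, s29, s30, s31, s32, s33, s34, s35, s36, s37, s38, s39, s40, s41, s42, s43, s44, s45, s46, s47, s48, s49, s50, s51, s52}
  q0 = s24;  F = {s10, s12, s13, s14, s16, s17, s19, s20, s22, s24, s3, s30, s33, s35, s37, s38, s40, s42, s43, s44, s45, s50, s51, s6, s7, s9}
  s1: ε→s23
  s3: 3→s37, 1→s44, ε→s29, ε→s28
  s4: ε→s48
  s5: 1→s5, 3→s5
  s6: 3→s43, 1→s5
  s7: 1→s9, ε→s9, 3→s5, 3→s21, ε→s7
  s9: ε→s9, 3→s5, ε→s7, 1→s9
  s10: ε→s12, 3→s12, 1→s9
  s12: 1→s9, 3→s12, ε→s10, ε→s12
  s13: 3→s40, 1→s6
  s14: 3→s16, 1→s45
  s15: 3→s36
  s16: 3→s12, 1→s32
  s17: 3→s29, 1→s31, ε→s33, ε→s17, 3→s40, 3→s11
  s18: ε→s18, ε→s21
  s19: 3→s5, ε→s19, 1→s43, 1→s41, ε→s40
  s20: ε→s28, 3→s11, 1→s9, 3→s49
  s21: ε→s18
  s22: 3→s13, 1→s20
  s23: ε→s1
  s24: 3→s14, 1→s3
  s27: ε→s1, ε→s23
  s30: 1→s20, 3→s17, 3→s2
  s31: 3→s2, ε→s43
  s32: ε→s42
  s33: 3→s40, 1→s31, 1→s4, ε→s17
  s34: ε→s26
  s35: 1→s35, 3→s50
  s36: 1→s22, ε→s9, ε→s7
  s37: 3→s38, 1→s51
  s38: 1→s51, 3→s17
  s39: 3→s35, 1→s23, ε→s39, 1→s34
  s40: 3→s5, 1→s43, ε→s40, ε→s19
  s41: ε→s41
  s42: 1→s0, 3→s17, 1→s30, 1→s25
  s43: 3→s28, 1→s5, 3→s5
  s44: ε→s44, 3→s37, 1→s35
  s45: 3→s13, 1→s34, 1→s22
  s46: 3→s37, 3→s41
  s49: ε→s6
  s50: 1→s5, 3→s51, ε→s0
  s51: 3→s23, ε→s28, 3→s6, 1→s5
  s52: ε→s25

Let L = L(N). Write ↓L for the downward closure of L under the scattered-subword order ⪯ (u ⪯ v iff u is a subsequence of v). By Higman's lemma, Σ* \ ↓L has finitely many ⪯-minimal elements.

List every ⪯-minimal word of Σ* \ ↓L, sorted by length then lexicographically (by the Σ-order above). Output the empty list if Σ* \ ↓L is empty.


|Q|=53, |F|=26, |δ|=111 (37 ε).
min D↑ (23 st, q0=0, F={15}): 0:1→1,3→2 1:1→3,3→4 2:1→5,3→6 3:1→7,3→4 4:1→8,3→9 5:1→10,3→11 6:1→12,3→13 7:1→7,3→14 8:1→15,3→16 9:1→8,3→17 10:1→18,3→11 11:1→16,3→19 12:1→20,3→17 13:1→21,3→13 14:1→15,3→8 15:1→15,3→15 16:1→15,3→22 17:1→22,3→19 18:1→21,3→16 19:1→22,3→15 20:1→18,3→17 21:1→21,3→15 22:1→15,3→15.
'1311': N↓-sim [45, 40, 26, 12, 1] end={s5} — reject; 4/4 del acc.
'11131': run [45, 40, 36, 22, 14, 1] end={s5} ∉↓L; 5/5 del acc.
'31333': |S_i|=[45, 41, 34, 21, 9, 2] end={s28,s5} rej; 5/5 del acc.
'33313': run [45, 41, 34, 24, 12, 5] end={s18,s2,s21,s28,s5} — reject; 5/5 del acc.
'133333': N↓-sim [45, 40, 26, 19, 17, 9, 2] end={s28,s5} ∉↓L; 6/6 single-dels accept.
'311113': run [45, 41, 34, 28, 16, 5, 3] end={s18,s21,s5} rej; 6/6 single-dels accept.
6 minimals (antichain).

A = [1311, 11131, 31333, 33313, 133333, 311113].


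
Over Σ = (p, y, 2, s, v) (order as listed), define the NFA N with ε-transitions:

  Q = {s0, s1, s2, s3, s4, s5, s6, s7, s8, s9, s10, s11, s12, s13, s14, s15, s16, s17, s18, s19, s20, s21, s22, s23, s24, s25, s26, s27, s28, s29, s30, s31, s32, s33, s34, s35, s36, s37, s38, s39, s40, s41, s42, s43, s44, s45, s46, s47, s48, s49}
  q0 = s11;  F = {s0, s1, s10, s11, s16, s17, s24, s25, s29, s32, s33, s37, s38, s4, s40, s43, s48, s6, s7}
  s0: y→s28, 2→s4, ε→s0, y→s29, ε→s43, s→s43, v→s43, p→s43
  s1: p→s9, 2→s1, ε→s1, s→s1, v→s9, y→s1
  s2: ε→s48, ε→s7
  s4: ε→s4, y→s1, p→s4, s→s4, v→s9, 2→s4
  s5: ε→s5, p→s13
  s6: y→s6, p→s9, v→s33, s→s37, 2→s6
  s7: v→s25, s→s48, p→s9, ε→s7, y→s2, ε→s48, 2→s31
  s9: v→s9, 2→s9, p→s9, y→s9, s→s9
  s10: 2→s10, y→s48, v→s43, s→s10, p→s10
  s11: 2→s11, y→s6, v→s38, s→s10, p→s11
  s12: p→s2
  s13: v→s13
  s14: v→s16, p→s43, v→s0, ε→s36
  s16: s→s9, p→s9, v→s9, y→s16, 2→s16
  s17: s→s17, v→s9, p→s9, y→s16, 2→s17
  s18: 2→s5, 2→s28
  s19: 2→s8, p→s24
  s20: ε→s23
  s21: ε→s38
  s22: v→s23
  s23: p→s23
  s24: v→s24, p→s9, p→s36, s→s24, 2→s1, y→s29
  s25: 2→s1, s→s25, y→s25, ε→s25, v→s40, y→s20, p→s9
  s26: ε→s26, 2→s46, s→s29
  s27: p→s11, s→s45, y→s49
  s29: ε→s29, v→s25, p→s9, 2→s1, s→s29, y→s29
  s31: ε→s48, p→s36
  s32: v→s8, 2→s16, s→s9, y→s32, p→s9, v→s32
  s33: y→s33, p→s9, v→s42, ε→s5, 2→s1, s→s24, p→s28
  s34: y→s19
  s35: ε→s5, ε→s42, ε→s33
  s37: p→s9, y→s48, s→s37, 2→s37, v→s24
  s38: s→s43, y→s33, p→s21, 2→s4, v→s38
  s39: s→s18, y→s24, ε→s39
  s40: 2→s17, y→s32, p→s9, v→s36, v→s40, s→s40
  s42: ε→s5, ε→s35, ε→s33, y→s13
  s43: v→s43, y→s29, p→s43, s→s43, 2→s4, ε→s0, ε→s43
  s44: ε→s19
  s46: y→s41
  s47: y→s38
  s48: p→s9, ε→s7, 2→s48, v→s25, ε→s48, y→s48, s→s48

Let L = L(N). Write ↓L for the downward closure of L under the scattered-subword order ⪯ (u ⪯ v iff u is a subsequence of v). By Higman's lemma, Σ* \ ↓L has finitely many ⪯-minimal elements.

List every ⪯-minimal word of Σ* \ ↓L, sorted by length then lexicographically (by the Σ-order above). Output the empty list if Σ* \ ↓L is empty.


|Q|=50, |F|=19, |δ|=159 (29 ε).
min D↑ (18 st, q0=0, F={4}): 0:p→0,y→1,2→0,s→2,v→3 1:p→4,y→1,2→1,s→5,v→6 2:p→2,y→7,2→2,s→2,v→8 3:p→3,y→6,2→9,s→8,v→3 4:p→4,y→4,2→4,s→4,v→4 5:p→4,y→7,2→5,s→5,v→10 6:p→4,y→6,2→11,s→10,v→6 7:p→4,y→7,2→7,s→7,v→12 8:p→8,y→13,2→9,s→8,v→8 9:p→9,y→11,2→9,s→9,v→4 10:p→4,y→13,2→11,s→10,v→10 11:p→4,y→11,2→11,s→11,v→4 12:p→4,y→12,2→11,s→12,v→14 13:p→4,y→13,2→11,s→13,v→12 14:p→4,y→15,2→16,s→14,v→14 15:p→4,y→15,2→17,s→4,v→15 16:p→4,y→17,2→16,s→16,v→4 17:p→4,y→17,2→17,s→4,v→4 [Hopcroft].
'yp': |S_i|=[32, 25, 5] end={s13,s23,s28,s36,s9} ∉↓L; 2/2 del acc.
'v2v': run [32, 24, 5, 1] end={s9} ∉↓L; 3/3 deletions ∈↓L.
'syvvys': run [32, 23, 17, 11, 7, 4, 1] end={s9} rej; 6/6 single-dels accept.
3 obstructions.

A = [yp, v2v, syvvys].


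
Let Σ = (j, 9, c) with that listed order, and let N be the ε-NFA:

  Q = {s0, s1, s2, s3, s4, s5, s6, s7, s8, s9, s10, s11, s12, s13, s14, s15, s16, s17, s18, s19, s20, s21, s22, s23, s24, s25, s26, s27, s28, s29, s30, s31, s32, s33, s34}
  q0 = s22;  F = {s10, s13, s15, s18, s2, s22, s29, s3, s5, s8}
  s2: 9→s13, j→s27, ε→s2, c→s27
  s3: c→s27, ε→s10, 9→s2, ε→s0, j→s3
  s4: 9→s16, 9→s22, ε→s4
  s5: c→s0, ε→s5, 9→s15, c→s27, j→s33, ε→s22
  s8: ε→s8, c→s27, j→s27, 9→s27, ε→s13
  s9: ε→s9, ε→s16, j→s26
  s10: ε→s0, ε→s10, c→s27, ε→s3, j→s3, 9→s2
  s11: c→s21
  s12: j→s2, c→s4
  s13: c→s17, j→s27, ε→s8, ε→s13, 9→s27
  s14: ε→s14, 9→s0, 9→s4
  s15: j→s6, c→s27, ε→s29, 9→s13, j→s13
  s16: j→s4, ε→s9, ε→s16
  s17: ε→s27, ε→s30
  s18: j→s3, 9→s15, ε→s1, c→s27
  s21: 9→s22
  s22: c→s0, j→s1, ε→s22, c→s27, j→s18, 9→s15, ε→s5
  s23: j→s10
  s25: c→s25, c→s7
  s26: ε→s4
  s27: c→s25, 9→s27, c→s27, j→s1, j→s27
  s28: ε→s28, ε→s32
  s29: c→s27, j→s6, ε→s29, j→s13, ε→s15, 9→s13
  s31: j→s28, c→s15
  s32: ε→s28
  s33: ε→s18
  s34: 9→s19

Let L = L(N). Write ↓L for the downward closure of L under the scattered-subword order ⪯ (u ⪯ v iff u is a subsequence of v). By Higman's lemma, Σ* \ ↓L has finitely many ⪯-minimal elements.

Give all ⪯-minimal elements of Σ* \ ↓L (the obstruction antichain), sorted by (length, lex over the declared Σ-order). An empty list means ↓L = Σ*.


|Q|=35, |F|=10, |δ|=87 (31 ε).
min D↑ (7 st, q0=0, F={3}): 0:j→1,9→2,c→3 1:j→4,9→2,c→3 2:j→5,9→5,c→3 3:j→3,9→3,c→3 4:j→4,9→6,c→3 5:j→3,9→3,c→3 6:j→3,9→5,c→3.
'c': run [19, 7] end={s0,s1,s17,s25,s27,s30,s7} ∉↓L; 1/1 del acc.
'9jj': N↓-sim [19, 12, 9, 4] end={s1,s25,s27,s7} ∉↓L; 3/3 del acc.
'9j9': N↓-sim [19, 12, 9, 4] end={s1,s25,s27,s7} ∉↓L; 3/3 single-dels accept.
'99j': |S_i|=[19, 12, 8, 4] end={s1,s25,s27,s7} rej; 3/3 deletions ∈↓L.
'999': N↓-sim [19, 12, 8, 4] end={s1,s25,s27,s7} — reject; 3/3 del acc.
'jj9j': |S_i|=[19, 17, 13, 9, 4] end={s1,s25,s27,s7} — reject; 4/4 single-dels accept.
6 minimals (antichain).

Antichain: [c, 9jj, 9j9, 99j, 999, jj9j].


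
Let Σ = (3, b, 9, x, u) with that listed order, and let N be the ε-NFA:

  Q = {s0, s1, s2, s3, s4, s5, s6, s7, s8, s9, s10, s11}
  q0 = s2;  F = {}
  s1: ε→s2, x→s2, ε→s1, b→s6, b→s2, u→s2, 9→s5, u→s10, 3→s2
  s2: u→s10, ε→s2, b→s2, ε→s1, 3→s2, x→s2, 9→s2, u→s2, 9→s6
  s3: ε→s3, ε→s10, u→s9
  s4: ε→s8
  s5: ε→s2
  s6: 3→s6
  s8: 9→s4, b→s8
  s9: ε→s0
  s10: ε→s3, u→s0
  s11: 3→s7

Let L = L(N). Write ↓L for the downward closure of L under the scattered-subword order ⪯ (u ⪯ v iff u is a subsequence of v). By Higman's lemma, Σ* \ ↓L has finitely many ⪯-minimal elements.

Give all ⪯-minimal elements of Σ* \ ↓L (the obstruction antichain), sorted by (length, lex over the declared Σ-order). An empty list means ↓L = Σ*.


|Q|=12, |F|=0, |δ|=30 (10 ε).
min D↑ (1 st, q0=0, F={0}): 0:3→0,b→0,9→0,x→0,u→0 (ε-aug+det+¬).
ε ∈ L(D↑) ⇒ ↓L = ∅.

A = [ε].


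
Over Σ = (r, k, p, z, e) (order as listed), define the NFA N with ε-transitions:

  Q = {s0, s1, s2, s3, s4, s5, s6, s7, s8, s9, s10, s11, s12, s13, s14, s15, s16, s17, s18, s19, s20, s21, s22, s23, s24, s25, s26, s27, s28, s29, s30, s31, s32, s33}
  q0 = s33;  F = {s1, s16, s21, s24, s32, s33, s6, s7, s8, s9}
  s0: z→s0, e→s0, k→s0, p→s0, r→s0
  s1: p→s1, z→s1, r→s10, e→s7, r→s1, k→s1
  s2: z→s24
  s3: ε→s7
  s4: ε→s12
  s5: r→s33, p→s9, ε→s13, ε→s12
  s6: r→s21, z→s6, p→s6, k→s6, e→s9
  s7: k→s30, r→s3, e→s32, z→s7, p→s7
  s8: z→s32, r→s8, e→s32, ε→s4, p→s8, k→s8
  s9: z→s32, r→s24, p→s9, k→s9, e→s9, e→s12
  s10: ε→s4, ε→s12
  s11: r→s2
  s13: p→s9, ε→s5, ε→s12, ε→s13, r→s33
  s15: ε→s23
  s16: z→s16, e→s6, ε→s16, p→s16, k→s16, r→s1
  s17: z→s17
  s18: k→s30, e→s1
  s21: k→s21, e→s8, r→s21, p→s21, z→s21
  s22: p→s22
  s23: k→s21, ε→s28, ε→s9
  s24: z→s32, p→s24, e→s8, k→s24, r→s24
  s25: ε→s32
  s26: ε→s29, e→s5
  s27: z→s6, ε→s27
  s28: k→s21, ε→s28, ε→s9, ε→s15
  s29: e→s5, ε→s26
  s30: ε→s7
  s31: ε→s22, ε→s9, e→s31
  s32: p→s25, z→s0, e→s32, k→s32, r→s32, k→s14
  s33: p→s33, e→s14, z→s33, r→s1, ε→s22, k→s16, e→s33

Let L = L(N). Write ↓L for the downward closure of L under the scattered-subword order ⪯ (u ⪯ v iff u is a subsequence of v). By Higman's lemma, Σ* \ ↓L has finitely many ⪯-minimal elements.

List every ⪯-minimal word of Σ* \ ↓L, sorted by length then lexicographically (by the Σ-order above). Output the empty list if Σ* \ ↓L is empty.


|Q|=34, |F|=10, |δ|=100 (25 ε).
min D↑ (11 st, q0=0, F={8}): 0:r→1,k→2,p→0,z→0,e→0 1:r→1,k→1,p→1,z→1,e→3 2:r→1,k→2,p→2,z→2,e→4 3:r→3,k→3,p→3,z→3,e→5 4:r→6,k→4,p→4,z→4,e→7 5:r→5,k→5,p→5,z→8,e→5 6:r→6,k→6,p→6,z→6,e→9 7:r→10,k→7,p→7,z→5,e→7 8:r→8,k→8,p→8,z→8,e→8 9:r→9,k→9,p→9,z→5,e→5 10:r→10,k→10,p→10,z→5,e→9 [Hopcroft].
'reez': |S_i|=[19, 14, 10, 4, 1] end={s0} rej; 4/4 single-dels accept.
'keezz': run [19, 17, 14, 9, 4, 1] end={s0} — reject; 5/5 deletions ∈↓L.
2 words, ⪯-incomp.

A = [reez, keezz].
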